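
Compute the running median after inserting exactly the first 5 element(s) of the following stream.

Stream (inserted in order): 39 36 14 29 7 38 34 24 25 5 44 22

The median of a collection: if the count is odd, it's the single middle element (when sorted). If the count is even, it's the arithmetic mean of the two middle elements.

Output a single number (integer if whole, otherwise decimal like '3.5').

Step 1: insert 39 -> lo=[39] (size 1, max 39) hi=[] (size 0) -> median=39
Step 2: insert 36 -> lo=[36] (size 1, max 36) hi=[39] (size 1, min 39) -> median=37.5
Step 3: insert 14 -> lo=[14, 36] (size 2, max 36) hi=[39] (size 1, min 39) -> median=36
Step 4: insert 29 -> lo=[14, 29] (size 2, max 29) hi=[36, 39] (size 2, min 36) -> median=32.5
Step 5: insert 7 -> lo=[7, 14, 29] (size 3, max 29) hi=[36, 39] (size 2, min 36) -> median=29

Answer: 29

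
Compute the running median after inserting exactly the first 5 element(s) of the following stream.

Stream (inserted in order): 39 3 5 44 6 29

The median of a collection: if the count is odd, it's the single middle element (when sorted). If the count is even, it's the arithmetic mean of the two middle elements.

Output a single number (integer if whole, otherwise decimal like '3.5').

Step 1: insert 39 -> lo=[39] (size 1, max 39) hi=[] (size 0) -> median=39
Step 2: insert 3 -> lo=[3] (size 1, max 3) hi=[39] (size 1, min 39) -> median=21
Step 3: insert 5 -> lo=[3, 5] (size 2, max 5) hi=[39] (size 1, min 39) -> median=5
Step 4: insert 44 -> lo=[3, 5] (size 2, max 5) hi=[39, 44] (size 2, min 39) -> median=22
Step 5: insert 6 -> lo=[3, 5, 6] (size 3, max 6) hi=[39, 44] (size 2, min 39) -> median=6

Answer: 6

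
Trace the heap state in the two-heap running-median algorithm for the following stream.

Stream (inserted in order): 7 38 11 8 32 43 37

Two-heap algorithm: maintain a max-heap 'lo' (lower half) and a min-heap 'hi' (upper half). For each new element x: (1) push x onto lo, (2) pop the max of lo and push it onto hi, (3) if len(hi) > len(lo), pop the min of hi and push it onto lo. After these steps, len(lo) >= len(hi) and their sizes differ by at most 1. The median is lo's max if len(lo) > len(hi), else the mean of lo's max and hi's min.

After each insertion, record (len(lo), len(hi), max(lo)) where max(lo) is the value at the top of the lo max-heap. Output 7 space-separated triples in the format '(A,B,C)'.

Step 1: insert 7 -> lo=[7] hi=[] -> (len(lo)=1, len(hi)=0, max(lo)=7)
Step 2: insert 38 -> lo=[7] hi=[38] -> (len(lo)=1, len(hi)=1, max(lo)=7)
Step 3: insert 11 -> lo=[7, 11] hi=[38] -> (len(lo)=2, len(hi)=1, max(lo)=11)
Step 4: insert 8 -> lo=[7, 8] hi=[11, 38] -> (len(lo)=2, len(hi)=2, max(lo)=8)
Step 5: insert 32 -> lo=[7, 8, 11] hi=[32, 38] -> (len(lo)=3, len(hi)=2, max(lo)=11)
Step 6: insert 43 -> lo=[7, 8, 11] hi=[32, 38, 43] -> (len(lo)=3, len(hi)=3, max(lo)=11)
Step 7: insert 37 -> lo=[7, 8, 11, 32] hi=[37, 38, 43] -> (len(lo)=4, len(hi)=3, max(lo)=32)

Answer: (1,0,7) (1,1,7) (2,1,11) (2,2,8) (3,2,11) (3,3,11) (4,3,32)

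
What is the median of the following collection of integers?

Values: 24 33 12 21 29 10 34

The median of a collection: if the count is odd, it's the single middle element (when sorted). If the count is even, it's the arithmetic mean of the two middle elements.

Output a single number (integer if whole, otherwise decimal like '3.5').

Step 1: insert 24 -> lo=[24] (size 1, max 24) hi=[] (size 0) -> median=24
Step 2: insert 33 -> lo=[24] (size 1, max 24) hi=[33] (size 1, min 33) -> median=28.5
Step 3: insert 12 -> lo=[12, 24] (size 2, max 24) hi=[33] (size 1, min 33) -> median=24
Step 4: insert 21 -> lo=[12, 21] (size 2, max 21) hi=[24, 33] (size 2, min 24) -> median=22.5
Step 5: insert 29 -> lo=[12, 21, 24] (size 3, max 24) hi=[29, 33] (size 2, min 29) -> median=24
Step 6: insert 10 -> lo=[10, 12, 21] (size 3, max 21) hi=[24, 29, 33] (size 3, min 24) -> median=22.5
Step 7: insert 34 -> lo=[10, 12, 21, 24] (size 4, max 24) hi=[29, 33, 34] (size 3, min 29) -> median=24

Answer: 24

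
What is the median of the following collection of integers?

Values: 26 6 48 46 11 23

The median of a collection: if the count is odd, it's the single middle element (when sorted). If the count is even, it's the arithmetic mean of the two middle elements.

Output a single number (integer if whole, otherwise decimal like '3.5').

Step 1: insert 26 -> lo=[26] (size 1, max 26) hi=[] (size 0) -> median=26
Step 2: insert 6 -> lo=[6] (size 1, max 6) hi=[26] (size 1, min 26) -> median=16
Step 3: insert 48 -> lo=[6, 26] (size 2, max 26) hi=[48] (size 1, min 48) -> median=26
Step 4: insert 46 -> lo=[6, 26] (size 2, max 26) hi=[46, 48] (size 2, min 46) -> median=36
Step 5: insert 11 -> lo=[6, 11, 26] (size 3, max 26) hi=[46, 48] (size 2, min 46) -> median=26
Step 6: insert 23 -> lo=[6, 11, 23] (size 3, max 23) hi=[26, 46, 48] (size 3, min 26) -> median=24.5

Answer: 24.5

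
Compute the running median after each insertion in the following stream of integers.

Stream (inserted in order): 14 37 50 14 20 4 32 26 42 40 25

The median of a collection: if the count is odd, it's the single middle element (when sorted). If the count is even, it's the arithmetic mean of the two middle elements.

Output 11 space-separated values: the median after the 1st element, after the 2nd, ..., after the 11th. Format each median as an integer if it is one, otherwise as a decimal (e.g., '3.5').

Step 1: insert 14 -> lo=[14] (size 1, max 14) hi=[] (size 0) -> median=14
Step 2: insert 37 -> lo=[14] (size 1, max 14) hi=[37] (size 1, min 37) -> median=25.5
Step 3: insert 50 -> lo=[14, 37] (size 2, max 37) hi=[50] (size 1, min 50) -> median=37
Step 4: insert 14 -> lo=[14, 14] (size 2, max 14) hi=[37, 50] (size 2, min 37) -> median=25.5
Step 5: insert 20 -> lo=[14, 14, 20] (size 3, max 20) hi=[37, 50] (size 2, min 37) -> median=20
Step 6: insert 4 -> lo=[4, 14, 14] (size 3, max 14) hi=[20, 37, 50] (size 3, min 20) -> median=17
Step 7: insert 32 -> lo=[4, 14, 14, 20] (size 4, max 20) hi=[32, 37, 50] (size 3, min 32) -> median=20
Step 8: insert 26 -> lo=[4, 14, 14, 20] (size 4, max 20) hi=[26, 32, 37, 50] (size 4, min 26) -> median=23
Step 9: insert 42 -> lo=[4, 14, 14, 20, 26] (size 5, max 26) hi=[32, 37, 42, 50] (size 4, min 32) -> median=26
Step 10: insert 40 -> lo=[4, 14, 14, 20, 26] (size 5, max 26) hi=[32, 37, 40, 42, 50] (size 5, min 32) -> median=29
Step 11: insert 25 -> lo=[4, 14, 14, 20, 25, 26] (size 6, max 26) hi=[32, 37, 40, 42, 50] (size 5, min 32) -> median=26

Answer: 14 25.5 37 25.5 20 17 20 23 26 29 26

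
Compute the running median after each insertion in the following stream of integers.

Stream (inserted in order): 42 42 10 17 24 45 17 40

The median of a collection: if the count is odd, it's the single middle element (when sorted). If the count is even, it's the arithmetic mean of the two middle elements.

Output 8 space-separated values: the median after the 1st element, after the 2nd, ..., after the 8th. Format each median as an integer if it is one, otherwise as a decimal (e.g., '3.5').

Answer: 42 42 42 29.5 24 33 24 32

Derivation:
Step 1: insert 42 -> lo=[42] (size 1, max 42) hi=[] (size 0) -> median=42
Step 2: insert 42 -> lo=[42] (size 1, max 42) hi=[42] (size 1, min 42) -> median=42
Step 3: insert 10 -> lo=[10, 42] (size 2, max 42) hi=[42] (size 1, min 42) -> median=42
Step 4: insert 17 -> lo=[10, 17] (size 2, max 17) hi=[42, 42] (size 2, min 42) -> median=29.5
Step 5: insert 24 -> lo=[10, 17, 24] (size 3, max 24) hi=[42, 42] (size 2, min 42) -> median=24
Step 6: insert 45 -> lo=[10, 17, 24] (size 3, max 24) hi=[42, 42, 45] (size 3, min 42) -> median=33
Step 7: insert 17 -> lo=[10, 17, 17, 24] (size 4, max 24) hi=[42, 42, 45] (size 3, min 42) -> median=24
Step 8: insert 40 -> lo=[10, 17, 17, 24] (size 4, max 24) hi=[40, 42, 42, 45] (size 4, min 40) -> median=32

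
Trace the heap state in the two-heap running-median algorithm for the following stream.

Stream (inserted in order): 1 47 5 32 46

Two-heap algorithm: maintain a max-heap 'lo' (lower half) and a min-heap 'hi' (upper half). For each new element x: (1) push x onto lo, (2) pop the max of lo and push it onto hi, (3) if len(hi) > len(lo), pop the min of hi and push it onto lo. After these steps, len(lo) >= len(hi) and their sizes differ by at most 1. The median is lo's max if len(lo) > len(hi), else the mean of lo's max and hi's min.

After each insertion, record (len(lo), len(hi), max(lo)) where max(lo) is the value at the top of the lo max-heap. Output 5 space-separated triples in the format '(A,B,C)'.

Answer: (1,0,1) (1,1,1) (2,1,5) (2,2,5) (3,2,32)

Derivation:
Step 1: insert 1 -> lo=[1] hi=[] -> (len(lo)=1, len(hi)=0, max(lo)=1)
Step 2: insert 47 -> lo=[1] hi=[47] -> (len(lo)=1, len(hi)=1, max(lo)=1)
Step 3: insert 5 -> lo=[1, 5] hi=[47] -> (len(lo)=2, len(hi)=1, max(lo)=5)
Step 4: insert 32 -> lo=[1, 5] hi=[32, 47] -> (len(lo)=2, len(hi)=2, max(lo)=5)
Step 5: insert 46 -> lo=[1, 5, 32] hi=[46, 47] -> (len(lo)=3, len(hi)=2, max(lo)=32)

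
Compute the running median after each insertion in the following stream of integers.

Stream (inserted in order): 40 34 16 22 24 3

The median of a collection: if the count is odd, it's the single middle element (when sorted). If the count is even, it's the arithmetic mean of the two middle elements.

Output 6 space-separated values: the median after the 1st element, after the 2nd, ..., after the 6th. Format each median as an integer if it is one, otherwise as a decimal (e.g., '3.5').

Step 1: insert 40 -> lo=[40] (size 1, max 40) hi=[] (size 0) -> median=40
Step 2: insert 34 -> lo=[34] (size 1, max 34) hi=[40] (size 1, min 40) -> median=37
Step 3: insert 16 -> lo=[16, 34] (size 2, max 34) hi=[40] (size 1, min 40) -> median=34
Step 4: insert 22 -> lo=[16, 22] (size 2, max 22) hi=[34, 40] (size 2, min 34) -> median=28
Step 5: insert 24 -> lo=[16, 22, 24] (size 3, max 24) hi=[34, 40] (size 2, min 34) -> median=24
Step 6: insert 3 -> lo=[3, 16, 22] (size 3, max 22) hi=[24, 34, 40] (size 3, min 24) -> median=23

Answer: 40 37 34 28 24 23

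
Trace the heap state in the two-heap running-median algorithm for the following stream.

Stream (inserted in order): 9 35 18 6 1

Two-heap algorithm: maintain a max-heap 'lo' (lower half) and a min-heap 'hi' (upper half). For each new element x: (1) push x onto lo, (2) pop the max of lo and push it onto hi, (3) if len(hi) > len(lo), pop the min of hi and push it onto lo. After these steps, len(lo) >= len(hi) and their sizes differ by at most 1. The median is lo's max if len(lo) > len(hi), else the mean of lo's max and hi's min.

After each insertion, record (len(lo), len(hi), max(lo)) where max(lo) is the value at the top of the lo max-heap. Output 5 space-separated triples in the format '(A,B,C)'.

Step 1: insert 9 -> lo=[9] hi=[] -> (len(lo)=1, len(hi)=0, max(lo)=9)
Step 2: insert 35 -> lo=[9] hi=[35] -> (len(lo)=1, len(hi)=1, max(lo)=9)
Step 3: insert 18 -> lo=[9, 18] hi=[35] -> (len(lo)=2, len(hi)=1, max(lo)=18)
Step 4: insert 6 -> lo=[6, 9] hi=[18, 35] -> (len(lo)=2, len(hi)=2, max(lo)=9)
Step 5: insert 1 -> lo=[1, 6, 9] hi=[18, 35] -> (len(lo)=3, len(hi)=2, max(lo)=9)

Answer: (1,0,9) (1,1,9) (2,1,18) (2,2,9) (3,2,9)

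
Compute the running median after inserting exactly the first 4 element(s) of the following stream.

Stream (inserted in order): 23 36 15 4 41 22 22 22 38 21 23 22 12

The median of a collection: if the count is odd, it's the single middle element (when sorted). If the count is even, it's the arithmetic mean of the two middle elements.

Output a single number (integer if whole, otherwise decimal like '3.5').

Step 1: insert 23 -> lo=[23] (size 1, max 23) hi=[] (size 0) -> median=23
Step 2: insert 36 -> lo=[23] (size 1, max 23) hi=[36] (size 1, min 36) -> median=29.5
Step 3: insert 15 -> lo=[15, 23] (size 2, max 23) hi=[36] (size 1, min 36) -> median=23
Step 4: insert 4 -> lo=[4, 15] (size 2, max 15) hi=[23, 36] (size 2, min 23) -> median=19

Answer: 19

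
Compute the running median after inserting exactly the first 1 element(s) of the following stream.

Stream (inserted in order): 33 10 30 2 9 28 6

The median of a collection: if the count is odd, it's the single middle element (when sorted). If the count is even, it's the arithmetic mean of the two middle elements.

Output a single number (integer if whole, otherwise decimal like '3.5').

Step 1: insert 33 -> lo=[33] (size 1, max 33) hi=[] (size 0) -> median=33

Answer: 33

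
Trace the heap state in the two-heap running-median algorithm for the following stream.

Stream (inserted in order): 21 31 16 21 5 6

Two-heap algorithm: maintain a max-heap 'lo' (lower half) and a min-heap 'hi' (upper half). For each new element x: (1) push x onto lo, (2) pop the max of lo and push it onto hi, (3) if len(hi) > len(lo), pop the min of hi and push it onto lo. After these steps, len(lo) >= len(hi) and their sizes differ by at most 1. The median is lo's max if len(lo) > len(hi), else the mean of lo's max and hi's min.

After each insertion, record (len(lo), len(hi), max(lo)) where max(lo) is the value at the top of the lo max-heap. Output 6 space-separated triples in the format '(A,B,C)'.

Answer: (1,0,21) (1,1,21) (2,1,21) (2,2,21) (3,2,21) (3,3,16)

Derivation:
Step 1: insert 21 -> lo=[21] hi=[] -> (len(lo)=1, len(hi)=0, max(lo)=21)
Step 2: insert 31 -> lo=[21] hi=[31] -> (len(lo)=1, len(hi)=1, max(lo)=21)
Step 3: insert 16 -> lo=[16, 21] hi=[31] -> (len(lo)=2, len(hi)=1, max(lo)=21)
Step 4: insert 21 -> lo=[16, 21] hi=[21, 31] -> (len(lo)=2, len(hi)=2, max(lo)=21)
Step 5: insert 5 -> lo=[5, 16, 21] hi=[21, 31] -> (len(lo)=3, len(hi)=2, max(lo)=21)
Step 6: insert 6 -> lo=[5, 6, 16] hi=[21, 21, 31] -> (len(lo)=3, len(hi)=3, max(lo)=16)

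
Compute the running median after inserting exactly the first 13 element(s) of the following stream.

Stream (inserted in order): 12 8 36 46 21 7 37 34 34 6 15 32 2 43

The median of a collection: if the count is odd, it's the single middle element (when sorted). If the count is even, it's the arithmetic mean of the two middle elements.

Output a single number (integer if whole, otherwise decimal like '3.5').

Step 1: insert 12 -> lo=[12] (size 1, max 12) hi=[] (size 0) -> median=12
Step 2: insert 8 -> lo=[8] (size 1, max 8) hi=[12] (size 1, min 12) -> median=10
Step 3: insert 36 -> lo=[8, 12] (size 2, max 12) hi=[36] (size 1, min 36) -> median=12
Step 4: insert 46 -> lo=[8, 12] (size 2, max 12) hi=[36, 46] (size 2, min 36) -> median=24
Step 5: insert 21 -> lo=[8, 12, 21] (size 3, max 21) hi=[36, 46] (size 2, min 36) -> median=21
Step 6: insert 7 -> lo=[7, 8, 12] (size 3, max 12) hi=[21, 36, 46] (size 3, min 21) -> median=16.5
Step 7: insert 37 -> lo=[7, 8, 12, 21] (size 4, max 21) hi=[36, 37, 46] (size 3, min 36) -> median=21
Step 8: insert 34 -> lo=[7, 8, 12, 21] (size 4, max 21) hi=[34, 36, 37, 46] (size 4, min 34) -> median=27.5
Step 9: insert 34 -> lo=[7, 8, 12, 21, 34] (size 5, max 34) hi=[34, 36, 37, 46] (size 4, min 34) -> median=34
Step 10: insert 6 -> lo=[6, 7, 8, 12, 21] (size 5, max 21) hi=[34, 34, 36, 37, 46] (size 5, min 34) -> median=27.5
Step 11: insert 15 -> lo=[6, 7, 8, 12, 15, 21] (size 6, max 21) hi=[34, 34, 36, 37, 46] (size 5, min 34) -> median=21
Step 12: insert 32 -> lo=[6, 7, 8, 12, 15, 21] (size 6, max 21) hi=[32, 34, 34, 36, 37, 46] (size 6, min 32) -> median=26.5
Step 13: insert 2 -> lo=[2, 6, 7, 8, 12, 15, 21] (size 7, max 21) hi=[32, 34, 34, 36, 37, 46] (size 6, min 32) -> median=21

Answer: 21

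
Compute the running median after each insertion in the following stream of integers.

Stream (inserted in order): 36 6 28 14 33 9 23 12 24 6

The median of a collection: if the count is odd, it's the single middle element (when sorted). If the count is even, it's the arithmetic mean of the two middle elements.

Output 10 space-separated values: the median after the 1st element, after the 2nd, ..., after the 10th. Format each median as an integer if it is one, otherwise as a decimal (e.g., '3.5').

Step 1: insert 36 -> lo=[36] (size 1, max 36) hi=[] (size 0) -> median=36
Step 2: insert 6 -> lo=[6] (size 1, max 6) hi=[36] (size 1, min 36) -> median=21
Step 3: insert 28 -> lo=[6, 28] (size 2, max 28) hi=[36] (size 1, min 36) -> median=28
Step 4: insert 14 -> lo=[6, 14] (size 2, max 14) hi=[28, 36] (size 2, min 28) -> median=21
Step 5: insert 33 -> lo=[6, 14, 28] (size 3, max 28) hi=[33, 36] (size 2, min 33) -> median=28
Step 6: insert 9 -> lo=[6, 9, 14] (size 3, max 14) hi=[28, 33, 36] (size 3, min 28) -> median=21
Step 7: insert 23 -> lo=[6, 9, 14, 23] (size 4, max 23) hi=[28, 33, 36] (size 3, min 28) -> median=23
Step 8: insert 12 -> lo=[6, 9, 12, 14] (size 4, max 14) hi=[23, 28, 33, 36] (size 4, min 23) -> median=18.5
Step 9: insert 24 -> lo=[6, 9, 12, 14, 23] (size 5, max 23) hi=[24, 28, 33, 36] (size 4, min 24) -> median=23
Step 10: insert 6 -> lo=[6, 6, 9, 12, 14] (size 5, max 14) hi=[23, 24, 28, 33, 36] (size 5, min 23) -> median=18.5

Answer: 36 21 28 21 28 21 23 18.5 23 18.5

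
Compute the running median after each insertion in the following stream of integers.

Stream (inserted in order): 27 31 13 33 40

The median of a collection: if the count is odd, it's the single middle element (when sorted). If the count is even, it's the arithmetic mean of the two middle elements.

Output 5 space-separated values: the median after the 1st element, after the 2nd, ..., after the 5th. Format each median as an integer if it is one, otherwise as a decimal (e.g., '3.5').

Answer: 27 29 27 29 31

Derivation:
Step 1: insert 27 -> lo=[27] (size 1, max 27) hi=[] (size 0) -> median=27
Step 2: insert 31 -> lo=[27] (size 1, max 27) hi=[31] (size 1, min 31) -> median=29
Step 3: insert 13 -> lo=[13, 27] (size 2, max 27) hi=[31] (size 1, min 31) -> median=27
Step 4: insert 33 -> lo=[13, 27] (size 2, max 27) hi=[31, 33] (size 2, min 31) -> median=29
Step 5: insert 40 -> lo=[13, 27, 31] (size 3, max 31) hi=[33, 40] (size 2, min 33) -> median=31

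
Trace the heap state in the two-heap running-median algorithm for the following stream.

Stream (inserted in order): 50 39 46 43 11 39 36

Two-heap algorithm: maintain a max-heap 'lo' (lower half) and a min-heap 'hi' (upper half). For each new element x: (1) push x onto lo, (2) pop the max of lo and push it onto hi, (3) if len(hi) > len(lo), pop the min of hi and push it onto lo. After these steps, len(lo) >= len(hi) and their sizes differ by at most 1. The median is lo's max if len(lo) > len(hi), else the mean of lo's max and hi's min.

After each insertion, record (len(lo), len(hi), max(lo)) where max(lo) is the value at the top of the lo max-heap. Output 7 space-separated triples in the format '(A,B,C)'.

Answer: (1,0,50) (1,1,39) (2,1,46) (2,2,43) (3,2,43) (3,3,39) (4,3,39)

Derivation:
Step 1: insert 50 -> lo=[50] hi=[] -> (len(lo)=1, len(hi)=0, max(lo)=50)
Step 2: insert 39 -> lo=[39] hi=[50] -> (len(lo)=1, len(hi)=1, max(lo)=39)
Step 3: insert 46 -> lo=[39, 46] hi=[50] -> (len(lo)=2, len(hi)=1, max(lo)=46)
Step 4: insert 43 -> lo=[39, 43] hi=[46, 50] -> (len(lo)=2, len(hi)=2, max(lo)=43)
Step 5: insert 11 -> lo=[11, 39, 43] hi=[46, 50] -> (len(lo)=3, len(hi)=2, max(lo)=43)
Step 6: insert 39 -> lo=[11, 39, 39] hi=[43, 46, 50] -> (len(lo)=3, len(hi)=3, max(lo)=39)
Step 7: insert 36 -> lo=[11, 36, 39, 39] hi=[43, 46, 50] -> (len(lo)=4, len(hi)=3, max(lo)=39)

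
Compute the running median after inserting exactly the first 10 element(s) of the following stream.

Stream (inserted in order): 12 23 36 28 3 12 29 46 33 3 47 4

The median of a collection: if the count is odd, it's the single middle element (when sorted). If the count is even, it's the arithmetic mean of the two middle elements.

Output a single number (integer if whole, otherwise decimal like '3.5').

Step 1: insert 12 -> lo=[12] (size 1, max 12) hi=[] (size 0) -> median=12
Step 2: insert 23 -> lo=[12] (size 1, max 12) hi=[23] (size 1, min 23) -> median=17.5
Step 3: insert 36 -> lo=[12, 23] (size 2, max 23) hi=[36] (size 1, min 36) -> median=23
Step 4: insert 28 -> lo=[12, 23] (size 2, max 23) hi=[28, 36] (size 2, min 28) -> median=25.5
Step 5: insert 3 -> lo=[3, 12, 23] (size 3, max 23) hi=[28, 36] (size 2, min 28) -> median=23
Step 6: insert 12 -> lo=[3, 12, 12] (size 3, max 12) hi=[23, 28, 36] (size 3, min 23) -> median=17.5
Step 7: insert 29 -> lo=[3, 12, 12, 23] (size 4, max 23) hi=[28, 29, 36] (size 3, min 28) -> median=23
Step 8: insert 46 -> lo=[3, 12, 12, 23] (size 4, max 23) hi=[28, 29, 36, 46] (size 4, min 28) -> median=25.5
Step 9: insert 33 -> lo=[3, 12, 12, 23, 28] (size 5, max 28) hi=[29, 33, 36, 46] (size 4, min 29) -> median=28
Step 10: insert 3 -> lo=[3, 3, 12, 12, 23] (size 5, max 23) hi=[28, 29, 33, 36, 46] (size 5, min 28) -> median=25.5

Answer: 25.5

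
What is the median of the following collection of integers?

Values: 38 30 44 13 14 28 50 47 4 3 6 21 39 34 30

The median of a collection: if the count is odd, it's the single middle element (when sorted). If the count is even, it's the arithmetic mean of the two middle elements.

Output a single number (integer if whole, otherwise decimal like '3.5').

Answer: 30

Derivation:
Step 1: insert 38 -> lo=[38] (size 1, max 38) hi=[] (size 0) -> median=38
Step 2: insert 30 -> lo=[30] (size 1, max 30) hi=[38] (size 1, min 38) -> median=34
Step 3: insert 44 -> lo=[30, 38] (size 2, max 38) hi=[44] (size 1, min 44) -> median=38
Step 4: insert 13 -> lo=[13, 30] (size 2, max 30) hi=[38, 44] (size 2, min 38) -> median=34
Step 5: insert 14 -> lo=[13, 14, 30] (size 3, max 30) hi=[38, 44] (size 2, min 38) -> median=30
Step 6: insert 28 -> lo=[13, 14, 28] (size 3, max 28) hi=[30, 38, 44] (size 3, min 30) -> median=29
Step 7: insert 50 -> lo=[13, 14, 28, 30] (size 4, max 30) hi=[38, 44, 50] (size 3, min 38) -> median=30
Step 8: insert 47 -> lo=[13, 14, 28, 30] (size 4, max 30) hi=[38, 44, 47, 50] (size 4, min 38) -> median=34
Step 9: insert 4 -> lo=[4, 13, 14, 28, 30] (size 5, max 30) hi=[38, 44, 47, 50] (size 4, min 38) -> median=30
Step 10: insert 3 -> lo=[3, 4, 13, 14, 28] (size 5, max 28) hi=[30, 38, 44, 47, 50] (size 5, min 30) -> median=29
Step 11: insert 6 -> lo=[3, 4, 6, 13, 14, 28] (size 6, max 28) hi=[30, 38, 44, 47, 50] (size 5, min 30) -> median=28
Step 12: insert 21 -> lo=[3, 4, 6, 13, 14, 21] (size 6, max 21) hi=[28, 30, 38, 44, 47, 50] (size 6, min 28) -> median=24.5
Step 13: insert 39 -> lo=[3, 4, 6, 13, 14, 21, 28] (size 7, max 28) hi=[30, 38, 39, 44, 47, 50] (size 6, min 30) -> median=28
Step 14: insert 34 -> lo=[3, 4, 6, 13, 14, 21, 28] (size 7, max 28) hi=[30, 34, 38, 39, 44, 47, 50] (size 7, min 30) -> median=29
Step 15: insert 30 -> lo=[3, 4, 6, 13, 14, 21, 28, 30] (size 8, max 30) hi=[30, 34, 38, 39, 44, 47, 50] (size 7, min 30) -> median=30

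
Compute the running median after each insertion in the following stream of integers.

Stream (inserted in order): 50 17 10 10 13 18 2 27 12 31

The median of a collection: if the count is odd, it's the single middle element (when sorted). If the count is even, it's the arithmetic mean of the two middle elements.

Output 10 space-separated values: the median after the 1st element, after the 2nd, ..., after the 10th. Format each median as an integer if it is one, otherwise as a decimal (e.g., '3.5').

Answer: 50 33.5 17 13.5 13 15 13 15 13 15

Derivation:
Step 1: insert 50 -> lo=[50] (size 1, max 50) hi=[] (size 0) -> median=50
Step 2: insert 17 -> lo=[17] (size 1, max 17) hi=[50] (size 1, min 50) -> median=33.5
Step 3: insert 10 -> lo=[10, 17] (size 2, max 17) hi=[50] (size 1, min 50) -> median=17
Step 4: insert 10 -> lo=[10, 10] (size 2, max 10) hi=[17, 50] (size 2, min 17) -> median=13.5
Step 5: insert 13 -> lo=[10, 10, 13] (size 3, max 13) hi=[17, 50] (size 2, min 17) -> median=13
Step 6: insert 18 -> lo=[10, 10, 13] (size 3, max 13) hi=[17, 18, 50] (size 3, min 17) -> median=15
Step 7: insert 2 -> lo=[2, 10, 10, 13] (size 4, max 13) hi=[17, 18, 50] (size 3, min 17) -> median=13
Step 8: insert 27 -> lo=[2, 10, 10, 13] (size 4, max 13) hi=[17, 18, 27, 50] (size 4, min 17) -> median=15
Step 9: insert 12 -> lo=[2, 10, 10, 12, 13] (size 5, max 13) hi=[17, 18, 27, 50] (size 4, min 17) -> median=13
Step 10: insert 31 -> lo=[2, 10, 10, 12, 13] (size 5, max 13) hi=[17, 18, 27, 31, 50] (size 5, min 17) -> median=15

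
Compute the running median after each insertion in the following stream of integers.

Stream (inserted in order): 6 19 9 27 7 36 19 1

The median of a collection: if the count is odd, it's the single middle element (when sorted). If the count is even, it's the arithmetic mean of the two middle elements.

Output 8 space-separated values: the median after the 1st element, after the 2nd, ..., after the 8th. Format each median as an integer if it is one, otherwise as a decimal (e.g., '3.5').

Step 1: insert 6 -> lo=[6] (size 1, max 6) hi=[] (size 0) -> median=6
Step 2: insert 19 -> lo=[6] (size 1, max 6) hi=[19] (size 1, min 19) -> median=12.5
Step 3: insert 9 -> lo=[6, 9] (size 2, max 9) hi=[19] (size 1, min 19) -> median=9
Step 4: insert 27 -> lo=[6, 9] (size 2, max 9) hi=[19, 27] (size 2, min 19) -> median=14
Step 5: insert 7 -> lo=[6, 7, 9] (size 3, max 9) hi=[19, 27] (size 2, min 19) -> median=9
Step 6: insert 36 -> lo=[6, 7, 9] (size 3, max 9) hi=[19, 27, 36] (size 3, min 19) -> median=14
Step 7: insert 19 -> lo=[6, 7, 9, 19] (size 4, max 19) hi=[19, 27, 36] (size 3, min 19) -> median=19
Step 8: insert 1 -> lo=[1, 6, 7, 9] (size 4, max 9) hi=[19, 19, 27, 36] (size 4, min 19) -> median=14

Answer: 6 12.5 9 14 9 14 19 14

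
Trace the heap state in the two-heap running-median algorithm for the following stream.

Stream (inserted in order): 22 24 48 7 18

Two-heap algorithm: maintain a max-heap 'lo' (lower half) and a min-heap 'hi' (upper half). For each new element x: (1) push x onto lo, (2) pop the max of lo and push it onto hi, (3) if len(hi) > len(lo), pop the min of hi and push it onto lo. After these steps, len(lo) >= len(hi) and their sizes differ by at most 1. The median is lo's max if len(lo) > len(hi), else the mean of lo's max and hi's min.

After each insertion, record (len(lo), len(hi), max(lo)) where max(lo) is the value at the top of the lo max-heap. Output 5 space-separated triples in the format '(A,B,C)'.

Answer: (1,0,22) (1,1,22) (2,1,24) (2,2,22) (3,2,22)

Derivation:
Step 1: insert 22 -> lo=[22] hi=[] -> (len(lo)=1, len(hi)=0, max(lo)=22)
Step 2: insert 24 -> lo=[22] hi=[24] -> (len(lo)=1, len(hi)=1, max(lo)=22)
Step 3: insert 48 -> lo=[22, 24] hi=[48] -> (len(lo)=2, len(hi)=1, max(lo)=24)
Step 4: insert 7 -> lo=[7, 22] hi=[24, 48] -> (len(lo)=2, len(hi)=2, max(lo)=22)
Step 5: insert 18 -> lo=[7, 18, 22] hi=[24, 48] -> (len(lo)=3, len(hi)=2, max(lo)=22)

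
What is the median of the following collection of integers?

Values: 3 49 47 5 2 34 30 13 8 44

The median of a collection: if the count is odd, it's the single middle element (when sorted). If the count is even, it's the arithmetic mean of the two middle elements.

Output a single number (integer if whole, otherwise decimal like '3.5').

Answer: 21.5

Derivation:
Step 1: insert 3 -> lo=[3] (size 1, max 3) hi=[] (size 0) -> median=3
Step 2: insert 49 -> lo=[3] (size 1, max 3) hi=[49] (size 1, min 49) -> median=26
Step 3: insert 47 -> lo=[3, 47] (size 2, max 47) hi=[49] (size 1, min 49) -> median=47
Step 4: insert 5 -> lo=[3, 5] (size 2, max 5) hi=[47, 49] (size 2, min 47) -> median=26
Step 5: insert 2 -> lo=[2, 3, 5] (size 3, max 5) hi=[47, 49] (size 2, min 47) -> median=5
Step 6: insert 34 -> lo=[2, 3, 5] (size 3, max 5) hi=[34, 47, 49] (size 3, min 34) -> median=19.5
Step 7: insert 30 -> lo=[2, 3, 5, 30] (size 4, max 30) hi=[34, 47, 49] (size 3, min 34) -> median=30
Step 8: insert 13 -> lo=[2, 3, 5, 13] (size 4, max 13) hi=[30, 34, 47, 49] (size 4, min 30) -> median=21.5
Step 9: insert 8 -> lo=[2, 3, 5, 8, 13] (size 5, max 13) hi=[30, 34, 47, 49] (size 4, min 30) -> median=13
Step 10: insert 44 -> lo=[2, 3, 5, 8, 13] (size 5, max 13) hi=[30, 34, 44, 47, 49] (size 5, min 30) -> median=21.5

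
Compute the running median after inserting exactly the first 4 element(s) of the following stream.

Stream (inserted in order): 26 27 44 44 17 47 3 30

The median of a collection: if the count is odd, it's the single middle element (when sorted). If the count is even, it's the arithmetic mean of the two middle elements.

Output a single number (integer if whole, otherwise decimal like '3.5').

Step 1: insert 26 -> lo=[26] (size 1, max 26) hi=[] (size 0) -> median=26
Step 2: insert 27 -> lo=[26] (size 1, max 26) hi=[27] (size 1, min 27) -> median=26.5
Step 3: insert 44 -> lo=[26, 27] (size 2, max 27) hi=[44] (size 1, min 44) -> median=27
Step 4: insert 44 -> lo=[26, 27] (size 2, max 27) hi=[44, 44] (size 2, min 44) -> median=35.5

Answer: 35.5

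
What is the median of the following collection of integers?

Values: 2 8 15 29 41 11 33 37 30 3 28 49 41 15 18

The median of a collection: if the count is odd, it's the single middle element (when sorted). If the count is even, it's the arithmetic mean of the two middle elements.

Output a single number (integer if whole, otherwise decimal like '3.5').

Answer: 28

Derivation:
Step 1: insert 2 -> lo=[2] (size 1, max 2) hi=[] (size 0) -> median=2
Step 2: insert 8 -> lo=[2] (size 1, max 2) hi=[8] (size 1, min 8) -> median=5
Step 3: insert 15 -> lo=[2, 8] (size 2, max 8) hi=[15] (size 1, min 15) -> median=8
Step 4: insert 29 -> lo=[2, 8] (size 2, max 8) hi=[15, 29] (size 2, min 15) -> median=11.5
Step 5: insert 41 -> lo=[2, 8, 15] (size 3, max 15) hi=[29, 41] (size 2, min 29) -> median=15
Step 6: insert 11 -> lo=[2, 8, 11] (size 3, max 11) hi=[15, 29, 41] (size 3, min 15) -> median=13
Step 7: insert 33 -> lo=[2, 8, 11, 15] (size 4, max 15) hi=[29, 33, 41] (size 3, min 29) -> median=15
Step 8: insert 37 -> lo=[2, 8, 11, 15] (size 4, max 15) hi=[29, 33, 37, 41] (size 4, min 29) -> median=22
Step 9: insert 30 -> lo=[2, 8, 11, 15, 29] (size 5, max 29) hi=[30, 33, 37, 41] (size 4, min 30) -> median=29
Step 10: insert 3 -> lo=[2, 3, 8, 11, 15] (size 5, max 15) hi=[29, 30, 33, 37, 41] (size 5, min 29) -> median=22
Step 11: insert 28 -> lo=[2, 3, 8, 11, 15, 28] (size 6, max 28) hi=[29, 30, 33, 37, 41] (size 5, min 29) -> median=28
Step 12: insert 49 -> lo=[2, 3, 8, 11, 15, 28] (size 6, max 28) hi=[29, 30, 33, 37, 41, 49] (size 6, min 29) -> median=28.5
Step 13: insert 41 -> lo=[2, 3, 8, 11, 15, 28, 29] (size 7, max 29) hi=[30, 33, 37, 41, 41, 49] (size 6, min 30) -> median=29
Step 14: insert 15 -> lo=[2, 3, 8, 11, 15, 15, 28] (size 7, max 28) hi=[29, 30, 33, 37, 41, 41, 49] (size 7, min 29) -> median=28.5
Step 15: insert 18 -> lo=[2, 3, 8, 11, 15, 15, 18, 28] (size 8, max 28) hi=[29, 30, 33, 37, 41, 41, 49] (size 7, min 29) -> median=28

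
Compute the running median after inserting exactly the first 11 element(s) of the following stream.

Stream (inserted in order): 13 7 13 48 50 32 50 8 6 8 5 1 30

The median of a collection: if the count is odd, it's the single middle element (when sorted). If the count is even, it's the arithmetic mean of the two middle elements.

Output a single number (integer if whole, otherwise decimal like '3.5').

Step 1: insert 13 -> lo=[13] (size 1, max 13) hi=[] (size 0) -> median=13
Step 2: insert 7 -> lo=[7] (size 1, max 7) hi=[13] (size 1, min 13) -> median=10
Step 3: insert 13 -> lo=[7, 13] (size 2, max 13) hi=[13] (size 1, min 13) -> median=13
Step 4: insert 48 -> lo=[7, 13] (size 2, max 13) hi=[13, 48] (size 2, min 13) -> median=13
Step 5: insert 50 -> lo=[7, 13, 13] (size 3, max 13) hi=[48, 50] (size 2, min 48) -> median=13
Step 6: insert 32 -> lo=[7, 13, 13] (size 3, max 13) hi=[32, 48, 50] (size 3, min 32) -> median=22.5
Step 7: insert 50 -> lo=[7, 13, 13, 32] (size 4, max 32) hi=[48, 50, 50] (size 3, min 48) -> median=32
Step 8: insert 8 -> lo=[7, 8, 13, 13] (size 4, max 13) hi=[32, 48, 50, 50] (size 4, min 32) -> median=22.5
Step 9: insert 6 -> lo=[6, 7, 8, 13, 13] (size 5, max 13) hi=[32, 48, 50, 50] (size 4, min 32) -> median=13
Step 10: insert 8 -> lo=[6, 7, 8, 8, 13] (size 5, max 13) hi=[13, 32, 48, 50, 50] (size 5, min 13) -> median=13
Step 11: insert 5 -> lo=[5, 6, 7, 8, 8, 13] (size 6, max 13) hi=[13, 32, 48, 50, 50] (size 5, min 13) -> median=13

Answer: 13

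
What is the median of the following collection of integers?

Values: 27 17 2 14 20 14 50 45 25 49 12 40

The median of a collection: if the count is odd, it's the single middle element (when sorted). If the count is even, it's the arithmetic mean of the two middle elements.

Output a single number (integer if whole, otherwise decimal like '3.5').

Step 1: insert 27 -> lo=[27] (size 1, max 27) hi=[] (size 0) -> median=27
Step 2: insert 17 -> lo=[17] (size 1, max 17) hi=[27] (size 1, min 27) -> median=22
Step 3: insert 2 -> lo=[2, 17] (size 2, max 17) hi=[27] (size 1, min 27) -> median=17
Step 4: insert 14 -> lo=[2, 14] (size 2, max 14) hi=[17, 27] (size 2, min 17) -> median=15.5
Step 5: insert 20 -> lo=[2, 14, 17] (size 3, max 17) hi=[20, 27] (size 2, min 20) -> median=17
Step 6: insert 14 -> lo=[2, 14, 14] (size 3, max 14) hi=[17, 20, 27] (size 3, min 17) -> median=15.5
Step 7: insert 50 -> lo=[2, 14, 14, 17] (size 4, max 17) hi=[20, 27, 50] (size 3, min 20) -> median=17
Step 8: insert 45 -> lo=[2, 14, 14, 17] (size 4, max 17) hi=[20, 27, 45, 50] (size 4, min 20) -> median=18.5
Step 9: insert 25 -> lo=[2, 14, 14, 17, 20] (size 5, max 20) hi=[25, 27, 45, 50] (size 4, min 25) -> median=20
Step 10: insert 49 -> lo=[2, 14, 14, 17, 20] (size 5, max 20) hi=[25, 27, 45, 49, 50] (size 5, min 25) -> median=22.5
Step 11: insert 12 -> lo=[2, 12, 14, 14, 17, 20] (size 6, max 20) hi=[25, 27, 45, 49, 50] (size 5, min 25) -> median=20
Step 12: insert 40 -> lo=[2, 12, 14, 14, 17, 20] (size 6, max 20) hi=[25, 27, 40, 45, 49, 50] (size 6, min 25) -> median=22.5

Answer: 22.5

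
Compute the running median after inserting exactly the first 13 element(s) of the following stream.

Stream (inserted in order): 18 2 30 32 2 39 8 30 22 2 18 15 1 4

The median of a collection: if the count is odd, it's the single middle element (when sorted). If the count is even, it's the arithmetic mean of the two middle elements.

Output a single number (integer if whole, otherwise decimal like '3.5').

Step 1: insert 18 -> lo=[18] (size 1, max 18) hi=[] (size 0) -> median=18
Step 2: insert 2 -> lo=[2] (size 1, max 2) hi=[18] (size 1, min 18) -> median=10
Step 3: insert 30 -> lo=[2, 18] (size 2, max 18) hi=[30] (size 1, min 30) -> median=18
Step 4: insert 32 -> lo=[2, 18] (size 2, max 18) hi=[30, 32] (size 2, min 30) -> median=24
Step 5: insert 2 -> lo=[2, 2, 18] (size 3, max 18) hi=[30, 32] (size 2, min 30) -> median=18
Step 6: insert 39 -> lo=[2, 2, 18] (size 3, max 18) hi=[30, 32, 39] (size 3, min 30) -> median=24
Step 7: insert 8 -> lo=[2, 2, 8, 18] (size 4, max 18) hi=[30, 32, 39] (size 3, min 30) -> median=18
Step 8: insert 30 -> lo=[2, 2, 8, 18] (size 4, max 18) hi=[30, 30, 32, 39] (size 4, min 30) -> median=24
Step 9: insert 22 -> lo=[2, 2, 8, 18, 22] (size 5, max 22) hi=[30, 30, 32, 39] (size 4, min 30) -> median=22
Step 10: insert 2 -> lo=[2, 2, 2, 8, 18] (size 5, max 18) hi=[22, 30, 30, 32, 39] (size 5, min 22) -> median=20
Step 11: insert 18 -> lo=[2, 2, 2, 8, 18, 18] (size 6, max 18) hi=[22, 30, 30, 32, 39] (size 5, min 22) -> median=18
Step 12: insert 15 -> lo=[2, 2, 2, 8, 15, 18] (size 6, max 18) hi=[18, 22, 30, 30, 32, 39] (size 6, min 18) -> median=18
Step 13: insert 1 -> lo=[1, 2, 2, 2, 8, 15, 18] (size 7, max 18) hi=[18, 22, 30, 30, 32, 39] (size 6, min 18) -> median=18

Answer: 18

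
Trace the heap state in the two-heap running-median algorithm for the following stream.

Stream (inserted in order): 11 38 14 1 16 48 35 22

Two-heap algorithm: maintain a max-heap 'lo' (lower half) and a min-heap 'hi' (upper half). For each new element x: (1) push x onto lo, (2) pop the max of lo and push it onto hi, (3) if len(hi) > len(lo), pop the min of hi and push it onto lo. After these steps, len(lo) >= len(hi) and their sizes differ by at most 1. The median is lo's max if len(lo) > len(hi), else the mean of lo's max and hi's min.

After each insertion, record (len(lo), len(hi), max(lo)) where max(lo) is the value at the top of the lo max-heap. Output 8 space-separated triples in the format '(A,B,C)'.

Answer: (1,0,11) (1,1,11) (2,1,14) (2,2,11) (3,2,14) (3,3,14) (4,3,16) (4,4,16)

Derivation:
Step 1: insert 11 -> lo=[11] hi=[] -> (len(lo)=1, len(hi)=0, max(lo)=11)
Step 2: insert 38 -> lo=[11] hi=[38] -> (len(lo)=1, len(hi)=1, max(lo)=11)
Step 3: insert 14 -> lo=[11, 14] hi=[38] -> (len(lo)=2, len(hi)=1, max(lo)=14)
Step 4: insert 1 -> lo=[1, 11] hi=[14, 38] -> (len(lo)=2, len(hi)=2, max(lo)=11)
Step 5: insert 16 -> lo=[1, 11, 14] hi=[16, 38] -> (len(lo)=3, len(hi)=2, max(lo)=14)
Step 6: insert 48 -> lo=[1, 11, 14] hi=[16, 38, 48] -> (len(lo)=3, len(hi)=3, max(lo)=14)
Step 7: insert 35 -> lo=[1, 11, 14, 16] hi=[35, 38, 48] -> (len(lo)=4, len(hi)=3, max(lo)=16)
Step 8: insert 22 -> lo=[1, 11, 14, 16] hi=[22, 35, 38, 48] -> (len(lo)=4, len(hi)=4, max(lo)=16)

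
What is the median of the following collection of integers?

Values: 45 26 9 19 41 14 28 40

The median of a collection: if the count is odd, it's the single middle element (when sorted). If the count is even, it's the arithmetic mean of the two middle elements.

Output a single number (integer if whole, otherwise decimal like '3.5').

Answer: 27

Derivation:
Step 1: insert 45 -> lo=[45] (size 1, max 45) hi=[] (size 0) -> median=45
Step 2: insert 26 -> lo=[26] (size 1, max 26) hi=[45] (size 1, min 45) -> median=35.5
Step 3: insert 9 -> lo=[9, 26] (size 2, max 26) hi=[45] (size 1, min 45) -> median=26
Step 4: insert 19 -> lo=[9, 19] (size 2, max 19) hi=[26, 45] (size 2, min 26) -> median=22.5
Step 5: insert 41 -> lo=[9, 19, 26] (size 3, max 26) hi=[41, 45] (size 2, min 41) -> median=26
Step 6: insert 14 -> lo=[9, 14, 19] (size 3, max 19) hi=[26, 41, 45] (size 3, min 26) -> median=22.5
Step 7: insert 28 -> lo=[9, 14, 19, 26] (size 4, max 26) hi=[28, 41, 45] (size 3, min 28) -> median=26
Step 8: insert 40 -> lo=[9, 14, 19, 26] (size 4, max 26) hi=[28, 40, 41, 45] (size 4, min 28) -> median=27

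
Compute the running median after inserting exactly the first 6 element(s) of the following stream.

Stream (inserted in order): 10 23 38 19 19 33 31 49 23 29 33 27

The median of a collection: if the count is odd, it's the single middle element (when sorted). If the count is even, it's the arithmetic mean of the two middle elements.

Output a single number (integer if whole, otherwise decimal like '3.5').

Answer: 21

Derivation:
Step 1: insert 10 -> lo=[10] (size 1, max 10) hi=[] (size 0) -> median=10
Step 2: insert 23 -> lo=[10] (size 1, max 10) hi=[23] (size 1, min 23) -> median=16.5
Step 3: insert 38 -> lo=[10, 23] (size 2, max 23) hi=[38] (size 1, min 38) -> median=23
Step 4: insert 19 -> lo=[10, 19] (size 2, max 19) hi=[23, 38] (size 2, min 23) -> median=21
Step 5: insert 19 -> lo=[10, 19, 19] (size 3, max 19) hi=[23, 38] (size 2, min 23) -> median=19
Step 6: insert 33 -> lo=[10, 19, 19] (size 3, max 19) hi=[23, 33, 38] (size 3, min 23) -> median=21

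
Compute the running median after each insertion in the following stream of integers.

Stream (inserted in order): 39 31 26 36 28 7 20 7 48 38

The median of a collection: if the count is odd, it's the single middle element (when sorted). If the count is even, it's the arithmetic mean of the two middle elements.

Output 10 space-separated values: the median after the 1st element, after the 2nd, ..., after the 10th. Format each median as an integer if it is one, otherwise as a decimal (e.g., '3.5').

Step 1: insert 39 -> lo=[39] (size 1, max 39) hi=[] (size 0) -> median=39
Step 2: insert 31 -> lo=[31] (size 1, max 31) hi=[39] (size 1, min 39) -> median=35
Step 3: insert 26 -> lo=[26, 31] (size 2, max 31) hi=[39] (size 1, min 39) -> median=31
Step 4: insert 36 -> lo=[26, 31] (size 2, max 31) hi=[36, 39] (size 2, min 36) -> median=33.5
Step 5: insert 28 -> lo=[26, 28, 31] (size 3, max 31) hi=[36, 39] (size 2, min 36) -> median=31
Step 6: insert 7 -> lo=[7, 26, 28] (size 3, max 28) hi=[31, 36, 39] (size 3, min 31) -> median=29.5
Step 7: insert 20 -> lo=[7, 20, 26, 28] (size 4, max 28) hi=[31, 36, 39] (size 3, min 31) -> median=28
Step 8: insert 7 -> lo=[7, 7, 20, 26] (size 4, max 26) hi=[28, 31, 36, 39] (size 4, min 28) -> median=27
Step 9: insert 48 -> lo=[7, 7, 20, 26, 28] (size 5, max 28) hi=[31, 36, 39, 48] (size 4, min 31) -> median=28
Step 10: insert 38 -> lo=[7, 7, 20, 26, 28] (size 5, max 28) hi=[31, 36, 38, 39, 48] (size 5, min 31) -> median=29.5

Answer: 39 35 31 33.5 31 29.5 28 27 28 29.5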